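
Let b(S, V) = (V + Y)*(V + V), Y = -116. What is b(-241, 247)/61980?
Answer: 32357/30990 ≈ 1.0441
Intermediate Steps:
b(S, V) = 2*V*(-116 + V) (b(S, V) = (V - 116)*(V + V) = (-116 + V)*(2*V) = 2*V*(-116 + V))
b(-241, 247)/61980 = (2*247*(-116 + 247))/61980 = (2*247*131)*(1/61980) = 64714*(1/61980) = 32357/30990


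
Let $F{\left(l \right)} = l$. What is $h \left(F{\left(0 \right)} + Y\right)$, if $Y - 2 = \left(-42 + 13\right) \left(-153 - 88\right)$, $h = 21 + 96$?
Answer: $817947$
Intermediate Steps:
$h = 117$
$Y = 6991$ ($Y = 2 + \left(-42 + 13\right) \left(-153 - 88\right) = 2 - -6989 = 2 + 6989 = 6991$)
$h \left(F{\left(0 \right)} + Y\right) = 117 \left(0 + 6991\right) = 117 \cdot 6991 = 817947$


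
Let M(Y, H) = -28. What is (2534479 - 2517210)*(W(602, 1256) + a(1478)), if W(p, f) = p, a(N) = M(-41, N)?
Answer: 9912406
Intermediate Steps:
a(N) = -28
(2534479 - 2517210)*(W(602, 1256) + a(1478)) = (2534479 - 2517210)*(602 - 28) = 17269*574 = 9912406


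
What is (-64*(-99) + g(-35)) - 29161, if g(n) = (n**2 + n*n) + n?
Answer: -20410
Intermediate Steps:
g(n) = n + 2*n**2 (g(n) = (n**2 + n**2) + n = 2*n**2 + n = n + 2*n**2)
(-64*(-99) + g(-35)) - 29161 = (-64*(-99) - 35*(1 + 2*(-35))) - 29161 = (6336 - 35*(1 - 70)) - 29161 = (6336 - 35*(-69)) - 29161 = (6336 + 2415) - 29161 = 8751 - 29161 = -20410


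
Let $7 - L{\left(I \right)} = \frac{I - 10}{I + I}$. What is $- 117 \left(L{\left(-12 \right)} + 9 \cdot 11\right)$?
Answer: $- \frac{49179}{4} \approx -12295.0$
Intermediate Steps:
$L{\left(I \right)} = 7 - \frac{-10 + I}{2 I}$ ($L{\left(I \right)} = 7 - \frac{I - 10}{I + I} = 7 - \frac{-10 + I}{2 I}$)
$- 117 \left(L{\left(-12 \right)} + 9 \cdot 11\right) = - 117 \left(\left(\frac{13}{2} + \frac{5}{-12}\right) + 9 \cdot 11\right) = - 117 \left(\left(\frac{13}{2} + 5 \left(- \frac{1}{12}\right)\right) + 99\right) = - 117 \left(\left(\frac{13}{2} - \frac{5}{12}\right) + 99\right) = - 117 \left(\frac{73}{12} + 99\right) = \left(-117\right) \frac{1261}{12} = - \frac{49179}{4}$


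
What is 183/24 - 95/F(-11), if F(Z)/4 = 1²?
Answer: -129/8 ≈ -16.125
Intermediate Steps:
F(Z) = 4 (F(Z) = 4*1² = 4*1 = 4)
183/24 - 95/F(-11) = 183/24 - 95/4 = 183*(1/24) - 95*¼ = 61/8 - 95/4 = -129/8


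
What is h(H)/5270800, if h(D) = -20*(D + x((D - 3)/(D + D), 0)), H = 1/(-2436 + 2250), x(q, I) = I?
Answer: 1/49018440 ≈ 2.0400e-8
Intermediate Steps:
H = -1/186 (H = 1/(-186) = -1/186 ≈ -0.0053763)
h(D) = -20*D (h(D) = -20*(D + 0) = -20*D)
h(H)/5270800 = -20*(-1/186)/5270800 = (10/93)*(1/5270800) = 1/49018440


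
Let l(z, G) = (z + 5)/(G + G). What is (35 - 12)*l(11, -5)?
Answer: -184/5 ≈ -36.800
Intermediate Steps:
l(z, G) = (5 + z)/(2*G) (l(z, G) = (5 + z)/((2*G)) = (5 + z)*(1/(2*G)) = (5 + z)/(2*G))
(35 - 12)*l(11, -5) = (35 - 12)*((1/2)*(5 + 11)/(-5)) = 23*((1/2)*(-1/5)*16) = 23*(-8/5) = -184/5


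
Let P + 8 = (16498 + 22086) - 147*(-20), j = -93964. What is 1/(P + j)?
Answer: -1/52448 ≈ -1.9067e-5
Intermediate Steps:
P = 41516 (P = -8 + ((16498 + 22086) - 147*(-20)) = -8 + (38584 + 2940) = -8 + 41524 = 41516)
1/(P + j) = 1/(41516 - 93964) = 1/(-52448) = -1/52448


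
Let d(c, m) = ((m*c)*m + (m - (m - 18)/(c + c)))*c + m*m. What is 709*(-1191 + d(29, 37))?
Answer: 1634344969/2 ≈ 8.1717e+8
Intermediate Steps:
d(c, m) = m² + c*(m + c*m² - (-18 + m)/(2*c)) (d(c, m) = ((c*m)*m + (m - (-18 + m)/(2*c)))*c + m² = (c*m² + (m - (-18 + m)*1/(2*c)))*c + m² = (c*m² + (m - (-18 + m)/(2*c)))*c + m² = (m + c*m² - (-18 + m)/(2*c))*c + m² = c*(m + c*m² - (-18 + m)/(2*c)) + m² = m² + c*(m + c*m² - (-18 + m)/(2*c)))
709*(-1191 + d(29, 37)) = 709*(-1191 + (9 + 37² - ½*37 + 29*37 + 29²*37²)) = 709*(-1191 + (9 + 1369 - 37/2 + 1073 + 841*1369)) = 709*(-1191 + (9 + 1369 - 37/2 + 1073 + 1151329)) = 709*(-1191 + 2307523/2) = 709*(2305141/2) = 1634344969/2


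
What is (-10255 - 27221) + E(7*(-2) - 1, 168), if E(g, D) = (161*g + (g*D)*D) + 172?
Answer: -463079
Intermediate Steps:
E(g, D) = 172 + 161*g + g*D**2 (E(g, D) = (161*g + (D*g)*D) + 172 = (161*g + g*D**2) + 172 = 172 + 161*g + g*D**2)
(-10255 - 27221) + E(7*(-2) - 1, 168) = (-10255 - 27221) + (172 + 161*(7*(-2) - 1) + (7*(-2) - 1)*168**2) = -37476 + (172 + 161*(-14 - 1) + (-14 - 1)*28224) = -37476 + (172 + 161*(-15) - 15*28224) = -37476 + (172 - 2415 - 423360) = -37476 - 425603 = -463079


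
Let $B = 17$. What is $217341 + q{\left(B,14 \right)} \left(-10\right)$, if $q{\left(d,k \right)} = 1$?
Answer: $217331$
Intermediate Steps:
$217341 + q{\left(B,14 \right)} \left(-10\right) = 217341 + 1 \left(-10\right) = 217341 - 10 = 217331$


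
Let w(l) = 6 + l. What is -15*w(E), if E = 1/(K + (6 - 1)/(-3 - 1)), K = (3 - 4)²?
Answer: -30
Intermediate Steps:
K = 1 (K = (-1)² = 1)
E = -4 (E = 1/(1 + (6 - 1)/(-3 - 1)) = 1/(1 + 5/(-4)) = 1/(1 + 5*(-¼)) = 1/(1 - 5/4) = 1/(-¼) = -4)
-15*w(E) = -15*(6 - 4) = -15*2 = -30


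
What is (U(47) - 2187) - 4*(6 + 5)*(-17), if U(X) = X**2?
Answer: 770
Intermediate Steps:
(U(47) - 2187) - 4*(6 + 5)*(-17) = (47**2 - 2187) - 4*(6 + 5)*(-17) = (2209 - 2187) - 4*11*(-17) = 22 - 44*(-17) = 22 + 748 = 770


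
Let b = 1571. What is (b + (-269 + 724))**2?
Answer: 4104676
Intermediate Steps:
(b + (-269 + 724))**2 = (1571 + (-269 + 724))**2 = (1571 + 455)**2 = 2026**2 = 4104676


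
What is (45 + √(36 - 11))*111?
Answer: 5550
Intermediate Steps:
(45 + √(36 - 11))*111 = (45 + √25)*111 = (45 + 5)*111 = 50*111 = 5550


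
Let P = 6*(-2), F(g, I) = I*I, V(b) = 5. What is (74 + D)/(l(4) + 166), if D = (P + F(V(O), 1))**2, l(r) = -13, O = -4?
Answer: 65/51 ≈ 1.2745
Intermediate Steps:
F(g, I) = I**2
P = -12
D = 121 (D = (-12 + 1**2)**2 = (-12 + 1)**2 = (-11)**2 = 121)
(74 + D)/(l(4) + 166) = (74 + 121)/(-13 + 166) = 195/153 = 195*(1/153) = 65/51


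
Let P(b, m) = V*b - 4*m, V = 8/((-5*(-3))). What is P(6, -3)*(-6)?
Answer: -456/5 ≈ -91.200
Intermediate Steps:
V = 8/15 ≈ 0.53333
P(b, m) = -4*m + 8*b/15 (P(b, m) = 8*b/15 - 4*m = -4*m + 8*b/15)
P(6, -3)*(-6) = (-4*(-3) + (8/15)*6)*(-6) = (12 + 16/5)*(-6) = (76/5)*(-6) = -456/5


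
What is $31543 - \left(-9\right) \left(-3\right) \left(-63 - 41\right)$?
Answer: $34351$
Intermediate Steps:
$31543 - \left(-9\right) \left(-3\right) \left(-63 - 41\right) = 31543 - 27 \left(-104\right) = 31543 - -2808 = 31543 + 2808 = 34351$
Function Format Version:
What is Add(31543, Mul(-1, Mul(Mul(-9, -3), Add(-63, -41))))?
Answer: 34351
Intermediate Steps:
Add(31543, Mul(-1, Mul(Mul(-9, -3), Add(-63, -41)))) = Add(31543, Mul(-1, Mul(27, -104))) = Add(31543, Mul(-1, -2808)) = Add(31543, 2808) = 34351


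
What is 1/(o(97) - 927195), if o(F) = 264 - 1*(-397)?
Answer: -1/926534 ≈ -1.0793e-6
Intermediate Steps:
o(F) = 661 (o(F) = 264 + 397 = 661)
1/(o(97) - 927195) = 1/(661 - 927195) = 1/(-926534) = -1/926534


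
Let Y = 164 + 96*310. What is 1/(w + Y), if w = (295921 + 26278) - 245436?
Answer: 1/106687 ≈ 9.3732e-6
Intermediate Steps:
Y = 29924 (Y = 164 + 29760 = 29924)
w = 76763 (w = 322199 - 245436 = 76763)
1/(w + Y) = 1/(76763 + 29924) = 1/106687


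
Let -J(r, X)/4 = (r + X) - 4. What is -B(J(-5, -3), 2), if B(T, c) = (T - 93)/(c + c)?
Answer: 45/4 ≈ 11.250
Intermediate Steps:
J(r, X) = 16 - 4*X - 4*r (J(r, X) = -4*((r + X) - 4) = -4*((X + r) - 4) = -4*(-4 + X + r) = 16 - 4*X - 4*r)
B(T, c) = (-93 + T)/(2*c) (B(T, c) = (-93 + T)/((2*c)) = (-93 + T)*(1/(2*c)) = (-93 + T)/(2*c))
-B(J(-5, -3), 2) = -(-93 + (16 - 4*(-3) - 4*(-5)))/(2*2) = -(-93 + (16 + 12 + 20))/(2*2) = -(-93 + 48)/(2*2) = -(-45)/(2*2) = -1*(-45/4) = 45/4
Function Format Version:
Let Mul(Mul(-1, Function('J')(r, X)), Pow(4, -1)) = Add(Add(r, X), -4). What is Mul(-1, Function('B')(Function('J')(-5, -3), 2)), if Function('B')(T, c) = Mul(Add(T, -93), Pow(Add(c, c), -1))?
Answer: Rational(45, 4) ≈ 11.250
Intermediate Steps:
Function('J')(r, X) = Add(16, Mul(-4, X), Mul(-4, r)) (Function('J')(r, X) = Mul(-4, Add(Add(r, X), -4)) = Mul(-4, Add(Add(X, r), -4)) = Mul(-4, Add(-4, X, r)) = Add(16, Mul(-4, X), Mul(-4, r)))
Function('B')(T, c) = Mul(Rational(1, 2), Pow(c, -1), Add(-93, T)) (Function('B')(T, c) = Mul(Add(-93, T), Pow(Mul(2, c), -1)) = Mul(Add(-93, T), Mul(Rational(1, 2), Pow(c, -1))) = Mul(Rational(1, 2), Pow(c, -1), Add(-93, T)))
Mul(-1, Function('B')(Function('J')(-5, -3), 2)) = Mul(-1, Mul(Rational(1, 2), Pow(2, -1), Add(-93, Add(16, Mul(-4, -3), Mul(-4, -5))))) = Mul(-1, Mul(Rational(1, 2), Rational(1, 2), Add(-93, Add(16, 12, 20)))) = Mul(-1, Mul(Rational(1, 2), Rational(1, 2), Add(-93, 48))) = Mul(-1, Mul(Rational(1, 2), Rational(1, 2), -45)) = Mul(-1, Rational(-45, 4)) = Rational(45, 4)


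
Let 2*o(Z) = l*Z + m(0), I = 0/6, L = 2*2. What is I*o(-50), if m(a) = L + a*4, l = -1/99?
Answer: 0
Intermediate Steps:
L = 4
l = -1/99 (l = -1*1/99 = -1/99 ≈ -0.010101)
m(a) = 4 + 4*a (m(a) = 4 + a*4 = 4 + 4*a)
I = 0 (I = 0*(⅙) = 0)
o(Z) = 2 - Z/198 (o(Z) = (-Z/99 + (4 + 4*0))/2 = (-Z/99 + (4 + 0))/2 = (-Z/99 + 4)/2 = (4 - Z/99)/2 = 2 - Z/198)
I*o(-50) = 0*(2 - 1/198*(-50)) = 0*(2 + 25/99) = 0*(223/99) = 0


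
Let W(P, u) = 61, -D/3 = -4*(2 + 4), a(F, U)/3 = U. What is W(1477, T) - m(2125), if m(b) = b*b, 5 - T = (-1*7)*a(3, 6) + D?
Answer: -4515564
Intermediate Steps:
a(F, U) = 3*U
D = 72 (D = -(-12)*(2 + 4) = -(-12)*6 = -3*(-24) = 72)
T = 59 (T = 5 - ((-1*7)*(3*6) + 72) = 5 - (-7*18 + 72) = 5 - (-126 + 72) = 5 - 1*(-54) = 5 + 54 = 59)
m(b) = b**2
W(1477, T) - m(2125) = 61 - 1*2125**2 = 61 - 1*4515625 = 61 - 4515625 = -4515564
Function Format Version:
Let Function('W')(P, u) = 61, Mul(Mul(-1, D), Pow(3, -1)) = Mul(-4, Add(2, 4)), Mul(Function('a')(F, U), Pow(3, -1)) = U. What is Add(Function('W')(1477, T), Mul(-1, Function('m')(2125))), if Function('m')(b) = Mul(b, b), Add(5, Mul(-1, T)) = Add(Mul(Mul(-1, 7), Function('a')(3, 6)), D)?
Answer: -4515564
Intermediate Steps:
Function('a')(F, U) = Mul(3, U)
D = 72 (D = Mul(-3, Mul(-4, Add(2, 4))) = Mul(-3, Mul(-4, 6)) = Mul(-3, -24) = 72)
T = 59 (T = Add(5, Mul(-1, Add(Mul(Mul(-1, 7), Mul(3, 6)), 72))) = Add(5, Mul(-1, Add(Mul(-7, 18), 72))) = Add(5, Mul(-1, Add(-126, 72))) = Add(5, Mul(-1, -54)) = Add(5, 54) = 59)
Function('m')(b) = Pow(b, 2)
Add(Function('W')(1477, T), Mul(-1, Function('m')(2125))) = Add(61, Mul(-1, Pow(2125, 2))) = Add(61, Mul(-1, 4515625)) = Add(61, -4515625) = -4515564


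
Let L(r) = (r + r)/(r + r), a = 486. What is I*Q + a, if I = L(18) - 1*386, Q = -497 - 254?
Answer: 289621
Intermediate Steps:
L(r) = 1 (L(r) = (2*r)/((2*r)) = (2*r)*(1/(2*r)) = 1)
Q = -751
I = -385 (I = 1 - 1*386 = 1 - 386 = -385)
I*Q + a = -385*(-751) + 486 = 289135 + 486 = 289621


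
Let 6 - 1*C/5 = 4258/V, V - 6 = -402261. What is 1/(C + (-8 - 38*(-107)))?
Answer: 80451/328887946 ≈ 0.00024462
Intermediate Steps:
V = -402255 (V = 6 - 402261 = -402255)
C = 2417788/80451 (C = 30 - 21290/(-402255) = 30 - 21290*(-1)/402255 = 30 - 5*(-4258/402255) = 30 + 4258/80451 = 2417788/80451 ≈ 30.053)
1/(C + (-8 - 38*(-107))) = 1/(2417788/80451 + (-8 - 38*(-107))) = 1/(2417788/80451 + (-8 + 4066)) = 1/(2417788/80451 + 4058) = 1/(328887946/80451) = 80451/328887946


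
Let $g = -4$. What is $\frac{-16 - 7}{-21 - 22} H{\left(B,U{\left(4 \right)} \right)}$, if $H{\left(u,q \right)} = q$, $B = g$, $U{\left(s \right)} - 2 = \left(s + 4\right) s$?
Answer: $\frac{782}{43} \approx 18.186$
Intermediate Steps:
$U{\left(s \right)} = 2 + s \left(4 + s\right)$ ($U{\left(s \right)} = 2 + \left(s + 4\right) s = 2 + \left(4 + s\right) s = 2 + s \left(4 + s\right)$)
$B = -4$
$\frac{-16 - 7}{-21 - 22} H{\left(B,U{\left(4 \right)} \right)} = \frac{-16 - 7}{-21 - 22} \left(2 + 4^{2} + 4 \cdot 4\right) = - \frac{23}{-43} \left(2 + 16 + 16\right) = \left(-23\right) \left(- \frac{1}{43}\right) 34 = \frac{23}{43} \cdot 34 = \frac{782}{43}$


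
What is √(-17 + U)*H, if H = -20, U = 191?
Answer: -20*√174 ≈ -263.82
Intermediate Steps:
√(-17 + U)*H = √(-17 + 191)*(-20) = √174*(-20) = -20*√174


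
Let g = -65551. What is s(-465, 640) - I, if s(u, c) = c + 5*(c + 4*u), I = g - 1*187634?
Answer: 247725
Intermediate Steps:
I = -253185 (I = -65551 - 1*187634 = -65551 - 187634 = -253185)
s(u, c) = 6*c + 20*u (s(u, c) = c + (5*c + 20*u) = 6*c + 20*u)
s(-465, 640) - I = (6*640 + 20*(-465)) - 1*(-253185) = (3840 - 9300) + 253185 = -5460 + 253185 = 247725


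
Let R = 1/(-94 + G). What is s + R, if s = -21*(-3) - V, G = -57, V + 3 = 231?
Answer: -24916/151 ≈ -165.01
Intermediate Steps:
V = 228 (V = -3 + 231 = 228)
R = -1/151 (R = 1/(-94 - 57) = 1/(-151) = -1/151 ≈ -0.0066225)
s = -165 (s = -21*(-3) - 1*228 = 63 - 228 = -165)
s + R = -165 - 1/151 = -24916/151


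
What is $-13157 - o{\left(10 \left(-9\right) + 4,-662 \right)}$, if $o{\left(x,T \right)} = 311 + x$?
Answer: $-13382$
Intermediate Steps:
$-13157 - o{\left(10 \left(-9\right) + 4,-662 \right)} = -13157 - \left(311 + \left(10 \left(-9\right) + 4\right)\right) = -13157 - \left(311 + \left(-90 + 4\right)\right) = -13157 - \left(311 - 86\right) = -13157 - 225 = -13382$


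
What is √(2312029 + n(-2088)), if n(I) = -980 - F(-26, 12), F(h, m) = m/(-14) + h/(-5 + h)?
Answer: √108824987229/217 ≈ 1520.2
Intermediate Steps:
F(h, m) = -m/14 + h/(-5 + h) (F(h, m) = m*(-1/14) + h/(-5 + h) = -m/14 + h/(-5 + h))
n(I) = -212656/217 (n(I) = -980 - (5*12 + 14*(-26) - 1*(-26)*12)/(14*(-5 - 26)) = -980 - (60 - 364 + 312)/(14*(-31)) = -980 - (-1)*8/(14*31) = -980 - 1*(-4/217) = -980 + 4/217 = -212656/217)
√(2312029 + n(-2088)) = √(2312029 - 212656/217) = √(501497637/217) = √108824987229/217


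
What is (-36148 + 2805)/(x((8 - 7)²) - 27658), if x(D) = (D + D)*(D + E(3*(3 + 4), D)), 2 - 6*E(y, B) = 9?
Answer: 100029/82975 ≈ 1.2055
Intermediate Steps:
E(y, B) = -7/6 (E(y, B) = ⅓ - ⅙*9 = ⅓ - 3/2 = -7/6)
x(D) = 2*D*(-7/6 + D) (x(D) = (D + D)*(D - 7/6) = (2*D)*(-7/6 + D) = 2*D*(-7/6 + D))
(-36148 + 2805)/(x((8 - 7)²) - 27658) = (-36148 + 2805)/((8 - 7)²*(-7 + 6*(8 - 7)²)/3 - 27658) = -33343/((⅓)*1²*(-7 + 6*1²) - 27658) = -33343/((⅓)*1*(-7 + 6*1) - 27658) = -33343/((⅓)*1*(-7 + 6) - 27658) = -33343/((⅓)*1*(-1) - 27658) = -33343/(-⅓ - 27658) = -33343/(-82975/3) = -33343*(-3/82975) = 100029/82975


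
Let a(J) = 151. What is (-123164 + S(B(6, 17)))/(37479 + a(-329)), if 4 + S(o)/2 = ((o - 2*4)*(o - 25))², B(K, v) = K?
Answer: -60142/18815 ≈ -3.1965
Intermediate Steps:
S(o) = -8 + 2*(-25 + o)²*(-8 + o)² (S(o) = -8 + 2*((o - 2*4)*(o - 25))² = -8 + 2*((o - 8)*(-25 + o))² = -8 + 2*((-8 + o)*(-25 + o))² = -8 + 2*((-25 + o)*(-8 + o))² = -8 + 2*((-25 + o)²*(-8 + o)²) = -8 + 2*(-25 + o)²*(-8 + o)²)
(-123164 + S(B(6, 17)))/(37479 + a(-329)) = (-123164 + (-8 + 2*(-25 + 6)²*(-8 + 6)²))/(37479 + 151) = (-123164 + (-8 + 2*(-19)²*(-2)²))/37630 = (-123164 + (-8 + 2*361*4))*(1/37630) = (-123164 + (-8 + 2888))*(1/37630) = (-123164 + 2880)*(1/37630) = -120284*1/37630 = -60142/18815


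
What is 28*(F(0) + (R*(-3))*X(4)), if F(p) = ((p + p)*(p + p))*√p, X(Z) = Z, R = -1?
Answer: 336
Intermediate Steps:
F(p) = 4*p^(5/2) (F(p) = ((2*p)*(2*p))*√p = (4*p²)*√p = 4*p^(5/2))
28*(F(0) + (R*(-3))*X(4)) = 28*(4*0^(5/2) - 1*(-3)*4) = 28*(4*0 + 3*4) = 28*(0 + 12) = 28*12 = 336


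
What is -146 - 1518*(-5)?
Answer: 7444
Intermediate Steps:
-146 - 1518*(-5) = -146 - 46*(-165) = -146 + 7590 = 7444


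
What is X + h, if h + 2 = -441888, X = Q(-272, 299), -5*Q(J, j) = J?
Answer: -2209178/5 ≈ -4.4184e+5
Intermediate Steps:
Q(J, j) = -J/5
X = 272/5 (X = -⅕*(-272) = 272/5 ≈ 54.400)
h = -441890 (h = -2 - 441888 = -441890)
X + h = 272/5 - 441890 = -2209178/5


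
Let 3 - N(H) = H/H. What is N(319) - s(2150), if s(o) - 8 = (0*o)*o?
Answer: -6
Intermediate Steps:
s(o) = 8 (s(o) = 8 + (0*o)*o = 8 + 0*o = 8 + 0 = 8)
N(H) = 2 (N(H) = 3 - H/H = 3 - 1*1 = 3 - 1 = 2)
N(319) - s(2150) = 2 - 1*8 = 2 - 8 = -6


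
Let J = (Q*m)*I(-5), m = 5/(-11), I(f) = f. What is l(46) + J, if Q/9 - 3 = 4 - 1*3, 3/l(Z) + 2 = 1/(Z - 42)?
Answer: 6168/77 ≈ 80.104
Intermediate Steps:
m = -5/11 (m = 5*(-1/11) = -5/11 ≈ -0.45455)
l(Z) = 3/(-2 + 1/(-42 + Z)) (l(Z) = 3/(-2 + 1/(Z - 42)) = 3/(-2 + 1/(-42 + Z)))
Q = 36 (Q = 27 + 9*(4 - 1*3) = 27 + 9*(4 - 3) = 27 + 9*1 = 27 + 9 = 36)
J = 900/11 (J = (36*(-5/11))*(-5) = -180/11*(-5) = 900/11 ≈ 81.818)
l(46) + J = 3*(42 - 1*46)/(-85 + 2*46) + 900/11 = 3*(42 - 46)/(-85 + 92) + 900/11 = 3*(-4)/7 + 900/11 = 3*(1/7)*(-4) + 900/11 = -12/7 + 900/11 = 6168/77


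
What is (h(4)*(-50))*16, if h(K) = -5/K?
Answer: 1000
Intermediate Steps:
(h(4)*(-50))*16 = (-5/4*(-50))*16 = (-5*¼*(-50))*16 = -5/4*(-50)*16 = (125/2)*16 = 1000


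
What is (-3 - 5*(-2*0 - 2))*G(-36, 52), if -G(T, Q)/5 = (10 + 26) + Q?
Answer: -3080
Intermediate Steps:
G(T, Q) = -180 - 5*Q (G(T, Q) = -5*((10 + 26) + Q) = -5*(36 + Q) = -180 - 5*Q)
(-3 - 5*(-2*0 - 2))*G(-36, 52) = (-3 - 5*(-2*0 - 2))*(-180 - 5*52) = (-3 - 5*(0 - 2))*(-180 - 260) = (-3 - 5*(-2))*(-440) = (-3 + 10)*(-440) = 7*(-440) = -3080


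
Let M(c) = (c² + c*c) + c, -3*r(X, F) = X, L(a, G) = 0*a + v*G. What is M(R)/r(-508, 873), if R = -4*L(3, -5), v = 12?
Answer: 86580/127 ≈ 681.73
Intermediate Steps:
L(a, G) = 12*G (L(a, G) = 0*a + 12*G = 0 + 12*G = 12*G)
r(X, F) = -X/3
R = 240 (R = -48*(-5) = -4*(-60) = 240)
M(c) = c + 2*c² (M(c) = (c² + c²) + c = 2*c² + c = c + 2*c²)
M(R)/r(-508, 873) = (240*(1 + 2*240))/((-⅓*(-508))) = (240*(1 + 480))/(508/3) = (240*481)*(3/508) = 115440*(3/508) = 86580/127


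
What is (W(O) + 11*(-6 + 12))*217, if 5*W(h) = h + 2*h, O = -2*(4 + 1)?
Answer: 13020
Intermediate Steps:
O = -10 (O = -2*5 = -10)
W(h) = 3*h/5 (W(h) = (h + 2*h)/5 = (3*h)/5 = 3*h/5)
(W(O) + 11*(-6 + 12))*217 = ((3/5)*(-10) + 11*(-6 + 12))*217 = (-6 + 11*6)*217 = (-6 + 66)*217 = 60*217 = 13020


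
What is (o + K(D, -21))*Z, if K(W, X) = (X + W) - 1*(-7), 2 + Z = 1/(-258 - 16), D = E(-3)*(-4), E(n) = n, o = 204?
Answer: -55449/137 ≈ -404.74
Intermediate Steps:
D = 12 (D = -3*(-4) = 12)
Z = -549/274 (Z = -2 + 1/(-258 - 16) = -2 + 1/(-274) = -2 - 1/274 = -549/274 ≈ -2.0037)
K(W, X) = 7 + W + X (K(W, X) = (W + X) + 7 = 7 + W + X)
(o + K(D, -21))*Z = (204 + (7 + 12 - 21))*(-549/274) = (204 - 2)*(-549/274) = 202*(-549/274) = -55449/137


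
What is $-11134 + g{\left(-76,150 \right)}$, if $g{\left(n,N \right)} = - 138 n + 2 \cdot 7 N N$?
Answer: $314354$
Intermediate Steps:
$g{\left(n,N \right)} = - 138 n + 14 N^{2}$ ($g{\left(n,N \right)} = - 138 n + 14 N N = - 138 n + 14 N^{2}$)
$-11134 + g{\left(-76,150 \right)} = -11134 - \left(-10488 - 14 \cdot 150^{2}\right) = -11134 + \left(10488 + 14 \cdot 22500\right) = -11134 + \left(10488 + 315000\right) = -11134 + 325488 = 314354$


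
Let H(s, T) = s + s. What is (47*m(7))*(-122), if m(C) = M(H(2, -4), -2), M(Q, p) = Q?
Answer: -22936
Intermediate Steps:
H(s, T) = 2*s
m(C) = 4 (m(C) = 2*2 = 4)
(47*m(7))*(-122) = (47*4)*(-122) = 188*(-122) = -22936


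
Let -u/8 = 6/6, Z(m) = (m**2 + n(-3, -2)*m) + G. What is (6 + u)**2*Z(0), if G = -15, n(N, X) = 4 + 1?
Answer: -60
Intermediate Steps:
n(N, X) = 5
Z(m) = -15 + m**2 + 5*m (Z(m) = (m**2 + 5*m) - 15 = -15 + m**2 + 5*m)
u = -8 (u = -48/6 = -8*1 = -8)
(6 + u)**2*Z(0) = (6 - 8)**2*(-15 + 0**2 + 5*0) = (-2)**2*(-15 + 0 + 0) = 4*(-15) = -60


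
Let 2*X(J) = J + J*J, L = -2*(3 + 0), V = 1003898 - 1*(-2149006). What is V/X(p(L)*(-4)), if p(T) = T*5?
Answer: 262742/605 ≈ 434.28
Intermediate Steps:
V = 3152904 (V = 1003898 + 2149006 = 3152904)
L = -6 (L = -2*3 = -6)
p(T) = 5*T
X(J) = J/2 + J²/2 (X(J) = (J + J*J)/2 = (J + J²)/2 = J/2 + J²/2)
V/X(p(L)*(-4)) = 3152904/((((5*(-6))*(-4))*(1 + (5*(-6))*(-4))/2)) = 3152904/(((-30*(-4))*(1 - 30*(-4))/2)) = 3152904/(((½)*120*(1 + 120))) = 3152904/(((½)*120*121)) = 3152904/7260 = 3152904*(1/7260) = 262742/605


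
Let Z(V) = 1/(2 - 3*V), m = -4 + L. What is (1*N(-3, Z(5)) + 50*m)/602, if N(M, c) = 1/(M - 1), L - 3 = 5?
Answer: 799/2408 ≈ 0.33181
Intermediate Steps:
L = 8 (L = 3 + 5 = 8)
m = 4 (m = -4 + 8 = 4)
N(M, c) = 1/(-1 + M)
(1*N(-3, Z(5)) + 50*m)/602 = (1/(-1 - 3) + 50*4)/602 = (1/(-4) + 200)*(1/602) = (1*(-¼) + 200)*(1/602) = (-¼ + 200)*(1/602) = (799/4)*(1/602) = 799/2408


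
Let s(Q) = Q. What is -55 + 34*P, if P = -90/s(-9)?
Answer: 285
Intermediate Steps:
P = 10 (P = -90/(-9) = -90*(-⅑) = 10)
-55 + 34*P = -55 + 34*10 = -55 + 340 = 285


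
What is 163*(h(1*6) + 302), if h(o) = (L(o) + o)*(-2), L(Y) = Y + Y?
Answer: 43358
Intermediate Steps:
L(Y) = 2*Y
h(o) = -6*o (h(o) = (2*o + o)*(-2) = (3*o)*(-2) = -6*o)
163*(h(1*6) + 302) = 163*(-6*6 + 302) = 163*(-36 + 302) = 163*266 = 43358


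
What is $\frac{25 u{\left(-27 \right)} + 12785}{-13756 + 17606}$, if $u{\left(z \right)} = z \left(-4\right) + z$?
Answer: $\frac{1481}{385} \approx 3.8468$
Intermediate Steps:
$u{\left(z \right)} = - 3 z$ ($u{\left(z \right)} = - 4 z + z = - 3 z$)
$\frac{25 u{\left(-27 \right)} + 12785}{-13756 + 17606} = \frac{25 \left(\left(-3\right) \left(-27\right)\right) + 12785}{-13756 + 17606} = \frac{25 \cdot 81 + 12785}{3850} = \left(2025 + 12785\right) \frac{1}{3850} = 14810 \cdot \frac{1}{3850} = \frac{1481}{385}$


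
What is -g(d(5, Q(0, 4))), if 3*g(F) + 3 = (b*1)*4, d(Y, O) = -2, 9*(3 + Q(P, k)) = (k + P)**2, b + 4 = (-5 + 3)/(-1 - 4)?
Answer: 29/5 ≈ 5.8000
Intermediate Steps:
b = -18/5 (b = -4 + (-5 + 3)/(-1 - 4) = -4 - 2/(-5) = -4 - 2*(-1/5) = -4 + 2/5 = -18/5 ≈ -3.6000)
Q(P, k) = -3 + (P + k)**2/9 (Q(P, k) = -3 + (k + P)**2/9 = -3 + (P + k)**2/9)
g(F) = -29/5 (g(F) = -1 + (-18/5*1*4)/3 = -1 + (-18/5*4)/3 = -1 + (1/3)*(-72/5) = -1 - 24/5 = -29/5)
-g(d(5, Q(0, 4))) = -1*(-29/5) = 29/5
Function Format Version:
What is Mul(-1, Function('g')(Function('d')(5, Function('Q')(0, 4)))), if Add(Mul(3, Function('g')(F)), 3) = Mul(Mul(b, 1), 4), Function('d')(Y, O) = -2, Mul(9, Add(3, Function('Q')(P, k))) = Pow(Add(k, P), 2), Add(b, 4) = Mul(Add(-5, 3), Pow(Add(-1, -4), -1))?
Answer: Rational(29, 5) ≈ 5.8000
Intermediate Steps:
b = Rational(-18, 5) (b = Add(-4, Mul(Add(-5, 3), Pow(Add(-1, -4), -1))) = Add(-4, Mul(-2, Pow(-5, -1))) = Add(-4, Mul(-2, Rational(-1, 5))) = Add(-4, Rational(2, 5)) = Rational(-18, 5) ≈ -3.6000)
Function('Q')(P, k) = Add(-3, Mul(Rational(1, 9), Pow(Add(P, k), 2))) (Function('Q')(P, k) = Add(-3, Mul(Rational(1, 9), Pow(Add(k, P), 2))) = Add(-3, Mul(Rational(1, 9), Pow(Add(P, k), 2))))
Function('g')(F) = Rational(-29, 5) (Function('g')(F) = Add(-1, Mul(Rational(1, 3), Mul(Mul(Rational(-18, 5), 1), 4))) = Add(-1, Mul(Rational(1, 3), Mul(Rational(-18, 5), 4))) = Add(-1, Mul(Rational(1, 3), Rational(-72, 5))) = Add(-1, Rational(-24, 5)) = Rational(-29, 5))
Mul(-1, Function('g')(Function('d')(5, Function('Q')(0, 4)))) = Mul(-1, Rational(-29, 5)) = Rational(29, 5)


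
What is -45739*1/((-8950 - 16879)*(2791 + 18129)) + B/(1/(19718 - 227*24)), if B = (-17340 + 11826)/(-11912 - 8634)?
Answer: 21258372920081947/5550940351640 ≈ 3829.7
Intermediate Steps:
B = 2757/10273 (B = -5514/(-20546) = -5514*(-1/20546) = 2757/10273 ≈ 0.26837)
-45739*1/((-8950 - 16879)*(2791 + 18129)) + B/(1/(19718 - 227*24)) = -45739*1/((-8950 - 16879)*(2791 + 18129)) + 2757/(10273*(1/(19718 - 227*24))) = -45739/((-25829*20920)) + 2757/(10273*(1/(19718 - 5448))) = -45739/(-540342680) + 2757/(10273*(1/14270)) = -45739*(-1/540342680) + 2757/(10273*(1/14270)) = 45739/540342680 + (2757/10273)*14270 = 45739/540342680 + 39342390/10273 = 21258372920081947/5550940351640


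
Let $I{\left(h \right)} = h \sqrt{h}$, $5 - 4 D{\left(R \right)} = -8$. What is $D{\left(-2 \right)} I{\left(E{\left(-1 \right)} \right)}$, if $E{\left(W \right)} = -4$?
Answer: $- 26 i \approx - 26.0 i$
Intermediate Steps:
$D{\left(R \right)} = \frac{13}{4}$ ($D{\left(R \right)} = \frac{5}{4} - -2 = \frac{5}{4} + 2 = \frac{13}{4}$)
$I{\left(h \right)} = h^{\frac{3}{2}}$
$D{\left(-2 \right)} I{\left(E{\left(-1 \right)} \right)} = \frac{13 \left(-4\right)^{\frac{3}{2}}}{4} = \frac{13 \left(- 8 i\right)}{4} = - 26 i$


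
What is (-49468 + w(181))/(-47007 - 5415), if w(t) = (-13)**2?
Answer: 16433/17474 ≈ 0.94043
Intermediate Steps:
w(t) = 169
(-49468 + w(181))/(-47007 - 5415) = (-49468 + 169)/(-47007 - 5415) = -49299/(-52422) = -49299*(-1/52422) = 16433/17474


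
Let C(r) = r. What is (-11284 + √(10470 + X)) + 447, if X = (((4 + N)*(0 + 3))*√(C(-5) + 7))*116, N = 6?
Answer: -10837 + √(10470 + 3480*√2) ≈ -10713.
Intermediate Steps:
X = 3480*√2 (X = (((4 + 6)*(0 + 3))*√(-5 + 7))*116 = ((10*3)*√2)*116 = (30*√2)*116 = 3480*√2 ≈ 4921.5)
(-11284 + √(10470 + X)) + 447 = (-11284 + √(10470 + 3480*√2)) + 447 = -10837 + √(10470 + 3480*√2)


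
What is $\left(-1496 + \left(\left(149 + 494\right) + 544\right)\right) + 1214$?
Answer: $905$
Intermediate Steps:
$\left(-1496 + \left(\left(149 + 494\right) + 544\right)\right) + 1214 = \left(-1496 + \left(643 + 544\right)\right) + 1214 = \left(-1496 + 1187\right) + 1214 = -309 + 1214 = 905$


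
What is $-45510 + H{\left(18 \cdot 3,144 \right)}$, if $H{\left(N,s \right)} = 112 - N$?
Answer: $-45452$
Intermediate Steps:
$-45510 + H{\left(18 \cdot 3,144 \right)} = -45510 + \left(112 - 18 \cdot 3\right) = -45510 + \left(112 - 54\right) = -45510 + 58 = -45452$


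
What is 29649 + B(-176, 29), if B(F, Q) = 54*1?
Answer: 29703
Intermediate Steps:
B(F, Q) = 54
29649 + B(-176, 29) = 29649 + 54 = 29703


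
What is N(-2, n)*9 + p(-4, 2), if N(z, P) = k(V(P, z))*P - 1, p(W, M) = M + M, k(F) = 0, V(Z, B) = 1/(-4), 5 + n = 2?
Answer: -5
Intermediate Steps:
n = -3 (n = -5 + 2 = -3)
V(Z, B) = -¼
p(W, M) = 2*M
N(z, P) = -1 (N(z, P) = 0*P - 1 = 0 - 1 = -1)
N(-2, n)*9 + p(-4, 2) = -1*9 + 2*2 = -9 + 4 = -5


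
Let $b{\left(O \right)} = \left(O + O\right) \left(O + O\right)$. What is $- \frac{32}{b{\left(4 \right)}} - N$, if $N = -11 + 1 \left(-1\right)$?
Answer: $\frac{23}{2} \approx 11.5$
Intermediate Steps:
$b{\left(O \right)} = 4 O^{2}$ ($b{\left(O \right)} = 2 O 2 O = 4 O^{2}$)
$N = -12$ ($N = -11 - 1 = -12$)
$- \frac{32}{b{\left(4 \right)}} - N = - \frac{32}{4 \cdot 4^{2}} - -12 = - \frac{32}{4 \cdot 16} + 12 = - \frac{32}{64} + 12 = \left(-32\right) \frac{1}{64} + 12 = - \frac{1}{2} + 12 = \frac{23}{2}$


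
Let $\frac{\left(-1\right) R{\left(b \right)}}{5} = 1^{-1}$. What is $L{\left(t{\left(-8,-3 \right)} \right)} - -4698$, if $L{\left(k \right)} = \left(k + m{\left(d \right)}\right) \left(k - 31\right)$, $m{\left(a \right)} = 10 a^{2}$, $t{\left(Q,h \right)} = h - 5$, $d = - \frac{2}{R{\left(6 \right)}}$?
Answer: $\frac{24738}{5} \approx 4947.6$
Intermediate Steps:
$R{\left(b \right)} = -5$ ($R{\left(b \right)} = - \frac{5}{1} = \left(-5\right) 1 = -5$)
$d = \frac{2}{5}$ ($d = - \frac{2}{-5} = \left(-2\right) \left(- \frac{1}{5}\right) = \frac{2}{5} \approx 0.4$)
$t{\left(Q,h \right)} = -5 + h$
$L{\left(k \right)} = \left(-31 + k\right) \left(\frac{8}{5} + k\right)$ ($L{\left(k \right)} = \left(k + 10 \left(\frac{2}{5}\right)^{2}\right) \left(k - 31\right) = \left(k + 10 \cdot \frac{4}{25}\right) \left(-31 + k\right) = \left(k + \frac{8}{5}\right) \left(-31 + k\right) = \left(\frac{8}{5} + k\right) \left(-31 + k\right) = \left(-31 + k\right) \left(\frac{8}{5} + k\right)$)
$L{\left(t{\left(-8,-3 \right)} \right)} - -4698 = \left(- \frac{248}{5} + \left(-5 - 3\right)^{2} - \frac{147 \left(-5 - 3\right)}{5}\right) - -4698 = \left(- \frac{248}{5} + \left(-8\right)^{2} - - \frac{1176}{5}\right) + 4698 = \left(- \frac{248}{5} + 64 + \frac{1176}{5}\right) + 4698 = \frac{1248}{5} + 4698 = \frac{24738}{5}$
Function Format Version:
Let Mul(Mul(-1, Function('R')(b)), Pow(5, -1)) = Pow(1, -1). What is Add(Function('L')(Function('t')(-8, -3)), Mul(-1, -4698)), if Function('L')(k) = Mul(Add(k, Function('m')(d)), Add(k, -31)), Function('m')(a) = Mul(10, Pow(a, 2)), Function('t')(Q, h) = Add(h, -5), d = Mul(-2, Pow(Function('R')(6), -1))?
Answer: Rational(24738, 5) ≈ 4947.6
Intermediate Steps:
Function('R')(b) = -5 (Function('R')(b) = Mul(-5, Pow(1, -1)) = Mul(-5, 1) = -5)
d = Rational(2, 5) (d = Mul(-2, Pow(-5, -1)) = Mul(-2, Rational(-1, 5)) = Rational(2, 5) ≈ 0.40000)
Function('t')(Q, h) = Add(-5, h)
Function('L')(k) = Mul(Add(-31, k), Add(Rational(8, 5), k)) (Function('L')(k) = Mul(Add(k, Mul(10, Pow(Rational(2, 5), 2))), Add(k, -31)) = Mul(Add(k, Mul(10, Rational(4, 25))), Add(-31, k)) = Mul(Add(k, Rational(8, 5)), Add(-31, k)) = Mul(Add(Rational(8, 5), k), Add(-31, k)) = Mul(Add(-31, k), Add(Rational(8, 5), k)))
Add(Function('L')(Function('t')(-8, -3)), Mul(-1, -4698)) = Add(Add(Rational(-248, 5), Pow(Add(-5, -3), 2), Mul(Rational(-147, 5), Add(-5, -3))), Mul(-1, -4698)) = Add(Add(Rational(-248, 5), Pow(-8, 2), Mul(Rational(-147, 5), -8)), 4698) = Add(Add(Rational(-248, 5), 64, Rational(1176, 5)), 4698) = Add(Rational(1248, 5), 4698) = Rational(24738, 5)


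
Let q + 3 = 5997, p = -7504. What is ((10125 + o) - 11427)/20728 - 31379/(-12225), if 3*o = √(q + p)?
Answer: 317253481/126699900 + I*√1510/62184 ≈ 2.504 + 0.0006249*I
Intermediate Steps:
q = 5994 (q = -3 + 5997 = 5994)
o = I*√1510/3 (o = √(5994 - 7504)/3 = √(-1510)/3 = (I*√1510)/3 = I*√1510/3 ≈ 12.953*I)
((10125 + o) - 11427)/20728 - 31379/(-12225) = ((10125 + I*√1510/3) - 11427)/20728 - 31379/(-12225) = (-1302 + I*√1510/3)*(1/20728) - 31379*(-1/12225) = (-651/10364 + I*√1510/62184) + 31379/12225 = 317253481/126699900 + I*√1510/62184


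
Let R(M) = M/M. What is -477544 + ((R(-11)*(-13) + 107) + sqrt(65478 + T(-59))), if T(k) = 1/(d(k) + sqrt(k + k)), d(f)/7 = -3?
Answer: -477450 + sqrt((1375037 - 65478*I*sqrt(118))/(21 - I*sqrt(118))) ≈ -4.7719e+5 - 3.8e-5*I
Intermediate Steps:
R(M) = 1
d(f) = -21 (d(f) = 7*(-3) = -21)
T(k) = 1/(-21 + sqrt(2)*sqrt(k)) (T(k) = 1/(-21 + sqrt(k + k)) = 1/(-21 + sqrt(2*k)) = 1/(-21 + sqrt(2)*sqrt(k)))
-477544 + ((R(-11)*(-13) + 107) + sqrt(65478 + T(-59))) = -477544 + ((1*(-13) + 107) + sqrt(65478 + 1/(-21 + sqrt(2)*sqrt(-59)))) = -477544 + ((-13 + 107) + sqrt(65478 + 1/(-21 + sqrt(2)*(I*sqrt(59))))) = -477544 + (94 + sqrt(65478 + 1/(-21 + I*sqrt(118)))) = -477450 + sqrt(65478 + 1/(-21 + I*sqrt(118)))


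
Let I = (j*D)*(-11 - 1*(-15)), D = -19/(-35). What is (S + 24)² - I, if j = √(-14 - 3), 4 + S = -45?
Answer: 625 - 76*I*√17/35 ≈ 625.0 - 8.953*I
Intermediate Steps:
S = -49 (S = -4 - 45 = -49)
j = I*√17 (j = √(-17) = I*√17 ≈ 4.1231*I)
D = 19/35 (D = -19*(-1/35) = 19/35 ≈ 0.54286)
I = 76*I*√17/35 (I = ((I*√17)*(19/35))*(-11 - 1*(-15)) = (19*I*√17/35)*(-11 + 15) = (19*I*√17/35)*4 = 76*I*√17/35 ≈ 8.953*I)
(S + 24)² - I = (-49 + 24)² - 76*I*√17/35 = (-25)² - 76*I*√17/35 = 625 - 76*I*√17/35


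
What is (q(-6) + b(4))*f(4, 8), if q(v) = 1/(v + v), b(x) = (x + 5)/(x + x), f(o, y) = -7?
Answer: -175/24 ≈ -7.2917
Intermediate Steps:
b(x) = (5 + x)/(2*x) (b(x) = (5 + x)/((2*x)) = (5 + x)*(1/(2*x)) = (5 + x)/(2*x))
q(v) = 1/(2*v)
(q(-6) + b(4))*f(4, 8) = ((1/2)/(-6) + (1/2)*(5 + 4)/4)*(-7) = ((1/2)*(-1/6) + (1/2)*(1/4)*9)*(-7) = (-1/12 + 9/8)*(-7) = (25/24)*(-7) = -175/24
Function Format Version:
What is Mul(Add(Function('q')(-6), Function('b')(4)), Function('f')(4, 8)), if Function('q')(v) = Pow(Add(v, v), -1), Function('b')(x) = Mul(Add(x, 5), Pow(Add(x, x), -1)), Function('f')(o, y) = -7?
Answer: Rational(-175, 24) ≈ -7.2917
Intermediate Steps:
Function('b')(x) = Mul(Rational(1, 2), Pow(x, -1), Add(5, x)) (Function('b')(x) = Mul(Add(5, x), Pow(Mul(2, x), -1)) = Mul(Add(5, x), Mul(Rational(1, 2), Pow(x, -1))) = Mul(Rational(1, 2), Pow(x, -1), Add(5, x)))
Function('q')(v) = Mul(Rational(1, 2), Pow(v, -1)) (Function('q')(v) = Pow(Mul(2, v), -1) = Mul(Rational(1, 2), Pow(v, -1)))
Mul(Add(Function('q')(-6), Function('b')(4)), Function('f')(4, 8)) = Mul(Add(Mul(Rational(1, 2), Pow(-6, -1)), Mul(Rational(1, 2), Pow(4, -1), Add(5, 4))), -7) = Mul(Add(Mul(Rational(1, 2), Rational(-1, 6)), Mul(Rational(1, 2), Rational(1, 4), 9)), -7) = Mul(Add(Rational(-1, 12), Rational(9, 8)), -7) = Mul(Rational(25, 24), -7) = Rational(-175, 24)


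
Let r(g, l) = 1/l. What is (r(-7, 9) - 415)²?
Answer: 13942756/81 ≈ 1.7213e+5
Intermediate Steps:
(r(-7, 9) - 415)² = (1/9 - 415)² = (⅑ - 415)² = (-3734/9)² = 13942756/81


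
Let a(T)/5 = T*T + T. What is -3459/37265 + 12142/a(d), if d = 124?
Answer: 18439913/288803750 ≈ 0.063849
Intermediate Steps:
a(T) = 5*T + 5*T² (a(T) = 5*(T*T + T) = 5*(T² + T) = 5*(T + T²) = 5*T + 5*T²)
-3459/37265 + 12142/a(d) = -3459/37265 + 12142/((5*124*(1 + 124))) = -3459*1/37265 + 12142/((5*124*125)) = -3459/37265 + 12142/77500 = -3459/37265 + 12142*(1/77500) = -3459/37265 + 6071/38750 = 18439913/288803750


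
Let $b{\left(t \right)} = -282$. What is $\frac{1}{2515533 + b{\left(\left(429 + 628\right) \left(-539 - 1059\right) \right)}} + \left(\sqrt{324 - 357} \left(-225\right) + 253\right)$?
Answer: $\frac{636358504}{2515251} - 225 i \sqrt{33} \approx 253.0 - 1292.5 i$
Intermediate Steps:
$\frac{1}{2515533 + b{\left(\left(429 + 628\right) \left(-539 - 1059\right) \right)}} + \left(\sqrt{324 - 357} \left(-225\right) + 253\right) = \frac{1}{2515533 - 282} + \left(\sqrt{324 - 357} \left(-225\right) + 253\right) = \frac{1}{2515251} + \left(\sqrt{-33} \left(-225\right) + 253\right) = \frac{1}{2515251} + \left(i \sqrt{33} \left(-225\right) + 253\right) = \frac{1}{2515251} + \left(- 225 i \sqrt{33} + 253\right) = \frac{1}{2515251} + \left(253 - 225 i \sqrt{33}\right) = \frac{636358504}{2515251} - 225 i \sqrt{33}$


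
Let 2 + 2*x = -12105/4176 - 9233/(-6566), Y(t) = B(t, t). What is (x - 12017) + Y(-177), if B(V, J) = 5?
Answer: -5228766813/435232 ≈ -12014.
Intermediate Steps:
Y(t) = 5
x = -760029/435232 (x = -1 + (-12105/4176 - 9233/(-6566))/2 = -1 + (-12105*1/4176 - 9233*(-1/6566))/2 = -1 + (-1345/464 + 1319/938)/2 = -1 + (½)*(-324797/217616) = -1 - 324797/435232 = -760029/435232 ≈ -1.7463)
(x - 12017) + Y(-177) = (-760029/435232 - 12017) + 5 = -5230942973/435232 + 5 = -5228766813/435232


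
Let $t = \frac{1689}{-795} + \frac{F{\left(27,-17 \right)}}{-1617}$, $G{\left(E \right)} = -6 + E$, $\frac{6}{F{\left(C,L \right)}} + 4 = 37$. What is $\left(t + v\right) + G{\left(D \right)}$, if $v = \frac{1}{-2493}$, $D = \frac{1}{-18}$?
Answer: $- \frac{21362071519}{2611309470} \approx -8.1806$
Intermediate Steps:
$D = - \frac{1}{18} \approx -0.055556$
$F{\left(C,L \right)} = \frac{2}{11}$ ($F{\left(C,L \right)} = \frac{6}{-4 + 37} = \frac{6}{33} = 6 \cdot \frac{1}{33} = \frac{2}{11}$)
$v = - \frac{1}{2493} \approx -0.00040112$
$t = - \frac{10014611}{4713555}$ ($t = \frac{1689}{-795} + \frac{2}{11 \left(-1617\right)} = 1689 \left(- \frac{1}{795}\right) + \frac{2}{11} \left(- \frac{1}{1617}\right) = - \frac{563}{265} - \frac{2}{17787} = - \frac{10014611}{4713555} \approx -2.1246$)
$\left(t + v\right) + G{\left(D \right)} = \left(- \frac{10014611}{4713555} - \frac{1}{2493}\right) - \frac{109}{18} = - \frac{8323712926}{3916964205} - \frac{109}{18} = - \frac{21362071519}{2611309470}$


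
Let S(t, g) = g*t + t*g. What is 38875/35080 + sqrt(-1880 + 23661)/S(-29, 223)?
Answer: 7775/7016 - sqrt(21781)/12934 ≈ 1.0968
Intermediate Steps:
S(t, g) = 2*g*t (S(t, g) = g*t + g*t = 2*g*t)
38875/35080 + sqrt(-1880 + 23661)/S(-29, 223) = 38875/35080 + sqrt(-1880 + 23661)/((2*223*(-29))) = 38875*(1/35080) + sqrt(21781)/(-12934) = 7775/7016 + sqrt(21781)*(-1/12934) = 7775/7016 - sqrt(21781)/12934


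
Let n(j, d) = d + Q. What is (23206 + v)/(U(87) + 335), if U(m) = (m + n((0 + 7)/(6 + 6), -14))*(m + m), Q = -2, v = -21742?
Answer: 1464/12689 ≈ 0.11538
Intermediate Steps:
n(j, d) = -2 + d (n(j, d) = d - 2 = -2 + d)
U(m) = 2*m*(-16 + m) (U(m) = (m + (-2 - 14))*(m + m) = (m - 16)*(2*m) = (-16 + m)*(2*m) = 2*m*(-16 + m))
(23206 + v)/(U(87) + 335) = (23206 - 21742)/(2*87*(-16 + 87) + 335) = 1464/(2*87*71 + 335) = 1464/(12354 + 335) = 1464/12689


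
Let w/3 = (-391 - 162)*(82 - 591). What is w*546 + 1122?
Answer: 461060448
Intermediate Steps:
w = 844431 (w = 3*((-391 - 162)*(82 - 591)) = 3*(-553*(-509)) = 3*281477 = 844431)
w*546 + 1122 = 844431*546 + 1122 = 461059326 + 1122 = 461060448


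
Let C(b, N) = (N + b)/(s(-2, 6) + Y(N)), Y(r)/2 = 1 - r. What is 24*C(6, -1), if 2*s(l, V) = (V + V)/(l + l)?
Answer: 48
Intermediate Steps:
Y(r) = 2 - 2*r (Y(r) = 2*(1 - r) = 2 - 2*r)
s(l, V) = V/(2*l) (s(l, V) = ((V + V)/(l + l))/2 = ((2*V)/((2*l)))/2 = ((2*V)*(1/(2*l)))/2 = (V/l)/2 = V/(2*l))
C(b, N) = (N + b)/(½ - 2*N) (C(b, N) = (N + b)/((½)*6/(-2) + (2 - 2*N)) = (N + b)/((½)*6*(-½) + (2 - 2*N)) = (N + b)/(-3/2 + (2 - 2*N)) = (N + b)/(½ - 2*N))
24*C(6, -1) = 24*(2*(-1*(-1) - 1*6)/(-1 + 4*(-1))) = 24*(2*(1 - 6)/(-1 - 4)) = 24*(2*(-5)/(-5)) = 24*(2*(-⅕)*(-5)) = 24*2 = 48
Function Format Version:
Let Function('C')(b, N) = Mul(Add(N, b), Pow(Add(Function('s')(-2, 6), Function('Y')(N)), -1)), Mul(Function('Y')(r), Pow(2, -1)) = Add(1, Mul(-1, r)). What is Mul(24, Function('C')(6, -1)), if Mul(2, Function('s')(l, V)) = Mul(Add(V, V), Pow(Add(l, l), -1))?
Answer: 48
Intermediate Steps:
Function('Y')(r) = Add(2, Mul(-2, r)) (Function('Y')(r) = Mul(2, Add(1, Mul(-1, r))) = Add(2, Mul(-2, r)))
Function('s')(l, V) = Mul(Rational(1, 2), V, Pow(l, -1)) (Function('s')(l, V) = Mul(Rational(1, 2), Mul(Add(V, V), Pow(Add(l, l), -1))) = Mul(Rational(1, 2), Mul(Mul(2, V), Pow(Mul(2, l), -1))) = Mul(Rational(1, 2), Mul(Mul(2, V), Mul(Rational(1, 2), Pow(l, -1)))) = Mul(Rational(1, 2), Mul(V, Pow(l, -1))) = Mul(Rational(1, 2), V, Pow(l, -1)))
Function('C')(b, N) = Mul(Pow(Add(Rational(1, 2), Mul(-2, N)), -1), Add(N, b)) (Function('C')(b, N) = Mul(Add(N, b), Pow(Add(Mul(Rational(1, 2), 6, Pow(-2, -1)), Add(2, Mul(-2, N))), -1)) = Mul(Add(N, b), Pow(Add(Mul(Rational(1, 2), 6, Rational(-1, 2)), Add(2, Mul(-2, N))), -1)) = Mul(Add(N, b), Pow(Add(Rational(-3, 2), Add(2, Mul(-2, N))), -1)) = Mul(Add(N, b), Pow(Add(Rational(1, 2), Mul(-2, N)), -1)) = Mul(Pow(Add(Rational(1, 2), Mul(-2, N)), -1), Add(N, b)))
Mul(24, Function('C')(6, -1)) = Mul(24, Mul(2, Pow(Add(-1, Mul(4, -1)), -1), Add(Mul(-1, -1), Mul(-1, 6)))) = Mul(24, Mul(2, Pow(Add(-1, -4), -1), Add(1, -6))) = Mul(24, Mul(2, Pow(-5, -1), -5)) = Mul(24, Mul(2, Rational(-1, 5), -5)) = Mul(24, 2) = 48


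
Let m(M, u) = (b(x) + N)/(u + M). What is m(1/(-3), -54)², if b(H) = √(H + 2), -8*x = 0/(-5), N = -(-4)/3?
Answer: 34/26569 + 24*√2/26569 ≈ 0.0025572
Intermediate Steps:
N = 4/3 (N = -(-4)/3 = -1*(-4/3) = 4/3 ≈ 1.3333)
x = 0 (x = -0/(-5) = -0*(-1)/5 = -⅛*0 = 0)
b(H) = √(2 + H)
m(M, u) = (4/3 + √2)/(M + u) (m(M, u) = (√(2 + 0) + 4/3)/(u + M) = (√2 + 4/3)/(M + u) = (4/3 + √2)/(M + u))
m(1/(-3), -54)² = ((4/3 + √2)/(1/(-3) - 54))² = ((4/3 + √2)/(-⅓ - 54))² = ((4/3 + √2)/(-163/3))² = (-3*(4/3 + √2)/163)² = (-4/163 - 3*√2/163)²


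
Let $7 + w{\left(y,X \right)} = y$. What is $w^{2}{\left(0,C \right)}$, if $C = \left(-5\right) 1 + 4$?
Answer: $49$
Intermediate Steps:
$C = -1$ ($C = -5 + 4 = -1$)
$w{\left(y,X \right)} = -7 + y$
$w^{2}{\left(0,C \right)} = \left(-7 + 0\right)^{2} = \left(-7\right)^{2} = 49$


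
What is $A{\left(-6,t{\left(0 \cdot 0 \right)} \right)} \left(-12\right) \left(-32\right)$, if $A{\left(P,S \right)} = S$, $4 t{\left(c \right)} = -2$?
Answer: $-192$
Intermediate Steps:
$t{\left(c \right)} = - \frac{1}{2}$ ($t{\left(c \right)} = \frac{1}{4} \left(-2\right) = - \frac{1}{2}$)
$A{\left(-6,t{\left(0 \cdot 0 \right)} \right)} \left(-12\right) \left(-32\right) = \left(- \frac{1}{2}\right) \left(-12\right) \left(-32\right) = 6 \left(-32\right) = -192$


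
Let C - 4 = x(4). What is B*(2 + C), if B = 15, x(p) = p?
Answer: 150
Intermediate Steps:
C = 8 (C = 4 + 4 = 8)
B*(2 + C) = 15*(2 + 8) = 15*10 = 150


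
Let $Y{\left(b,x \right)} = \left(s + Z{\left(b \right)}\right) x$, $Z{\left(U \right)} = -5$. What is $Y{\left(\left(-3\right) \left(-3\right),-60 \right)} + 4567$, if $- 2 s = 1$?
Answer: $4897$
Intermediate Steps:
$s = - \frac{1}{2}$ ($s = \left(- \frac{1}{2}\right) 1 = - \frac{1}{2} \approx -0.5$)
$Y{\left(b,x \right)} = - \frac{11 x}{2}$ ($Y{\left(b,x \right)} = \left(- \frac{1}{2} - 5\right) x = - \frac{11 x}{2}$)
$Y{\left(\left(-3\right) \left(-3\right),-60 \right)} + 4567 = \left(- \frac{11}{2}\right) \left(-60\right) + 4567 = 330 + 4567 = 4897$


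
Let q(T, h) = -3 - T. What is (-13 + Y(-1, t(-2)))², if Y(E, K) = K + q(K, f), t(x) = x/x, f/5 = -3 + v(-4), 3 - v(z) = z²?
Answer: 256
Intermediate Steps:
v(z) = 3 - z²
f = -80 (f = 5*(-3 + (3 - 1*(-4)²)) = 5*(-3 + (3 - 1*16)) = 5*(-3 + (3 - 16)) = 5*(-3 - 13) = 5*(-16) = -80)
t(x) = 1
Y(E, K) = -3 (Y(E, K) = K + (-3 - K) = -3)
(-13 + Y(-1, t(-2)))² = (-13 - 3)² = (-16)² = 256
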